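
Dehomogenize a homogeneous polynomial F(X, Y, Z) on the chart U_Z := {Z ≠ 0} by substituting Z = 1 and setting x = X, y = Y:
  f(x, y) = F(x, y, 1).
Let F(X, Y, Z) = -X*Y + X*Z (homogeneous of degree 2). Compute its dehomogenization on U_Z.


f(x, y) = -x*y + x

On U_Z we set Z = 1. Each monomial c·X^i·Y^j·Z^k in F becomes c·x^i·y^j·1^k = c·x^i·y^j.
Substituting Z = 1: F(X, Y, 1) = -x*y + x.
Note: deg(f) ≤ deg(F) = 2; strict inequality happens when F is divisible by Z (lost terms).


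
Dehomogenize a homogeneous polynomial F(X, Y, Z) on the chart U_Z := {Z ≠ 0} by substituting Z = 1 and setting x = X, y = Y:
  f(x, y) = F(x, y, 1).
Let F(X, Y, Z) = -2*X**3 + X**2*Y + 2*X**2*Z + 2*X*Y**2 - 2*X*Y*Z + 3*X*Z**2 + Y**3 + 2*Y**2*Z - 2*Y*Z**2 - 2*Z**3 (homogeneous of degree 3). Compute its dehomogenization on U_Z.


f(x, y) = -2*x**3 + x**2*y + 2*x**2 + 2*x*y**2 - 2*x*y + 3*x + y**3 + 2*y**2 - 2*y - 2

On U_Z we set Z = 1. Each monomial c·X^i·Y^j·Z^k in F becomes c·x^i·y^j·1^k = c·x^i·y^j.
Substituting Z = 1: F(X, Y, 1) = -2*x**3 + x**2*y + 2*x**2 + 2*x*y**2 - 2*x*y + 3*x + y**3 + 2*y**2 - 2*y - 2.
Note: deg(f) ≤ deg(F) = 3; strict inequality happens when F is divisible by Z (lost terms).


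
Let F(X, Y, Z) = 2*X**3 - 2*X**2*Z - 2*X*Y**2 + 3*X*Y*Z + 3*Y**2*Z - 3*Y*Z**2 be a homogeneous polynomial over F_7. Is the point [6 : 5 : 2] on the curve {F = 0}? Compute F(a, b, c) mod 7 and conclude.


F(6,5,2) ≡ 6 (mod 7); P is NOT on the curve.

Evaluate F(6, 5, 2) term-by-term (mod 7).
  2*X**3 ↦ 2·216·1·1 = 432
  -2*X**2*Z ↦ -2·36·1·2 = -144
  -2*X*Y**2 ↦ -2·6·25·1 = -300
  3*X*Y*Z ↦ 3·6·5·2 = 180
  3*Y**2*Z ↦ 3·1·25·2 = 150
  -3*Y*Z**2 ↦ -3·1·5·4 = -60
Sum: F(6, 5, 2) = (432) + (-144) + (-300) + (180) + (150) + (-60) = 258.
Reducing mod 7: 258 ≡ 6 (mod 7).
Since F(a, b, c) ≡ 6 ≠ 0 (mod 7), P does NOT lie on the curve.


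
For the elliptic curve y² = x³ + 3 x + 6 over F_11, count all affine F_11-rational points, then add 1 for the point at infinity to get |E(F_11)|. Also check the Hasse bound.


Affine points = {(2, 3), (2, 8), (3, 3), (3, 8), (4, 4), (4, 7), (5, 5), (5, 6), (6, 3), (6, 8), (8, 5), (8, 6), (9, 5), (9, 6)}; affine count = 14; |E(F_11)| = 15.

Discriminant check: Δ ∝ 4a³ + 27b² = 4·3³ + 27·6² = 4·27 + 27·36 ≡ 2 (mod 11). Nonzero ⇒ E is nonsingular.
For each x ∈ F_11, compute rhs = x³ + 3·x + 6 mod 11, then count y ∈ F_11 with y² ≡ rhs.
  x = 0: rhs = 6, matching y values: none (0 points).
  x = 1: rhs = 10, matching y values: none (0 points).
  x = 2: rhs = 9, matching y values: 3, 8 (2 points).
  x = 3: rhs = 9, matching y values: 3, 8 (2 points).
  x = 4: rhs = 5, matching y values: 4, 7 (2 points).
  x = 5: rhs = 3, matching y values: 5, 6 (2 points).
  x = 6: rhs = 9, matching y values: 3, 8 (2 points).
  x = 7: rhs = 7, matching y values: none (0 points).
  x = 8: rhs = 3, matching y values: 5, 6 (2 points).
  x = 9: rhs = 3, matching y values: 5, 6 (2 points).
  x = 10: rhs = 2, matching y values: none (0 points).
Total affine count: 14.
Full point count |E(F_11)| = 14 + 1 = 15.
Hasse bound: |15 − (11+1)| = |3| = 3 ≤ 2√11 ≈ 6.6332 ✓.


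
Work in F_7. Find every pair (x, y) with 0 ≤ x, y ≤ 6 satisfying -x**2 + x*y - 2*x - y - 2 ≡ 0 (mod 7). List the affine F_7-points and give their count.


Affine F_7-points: {(0, 5), (2, 3), (3, 5), (4, 4), (5, 4), (6, 3)}; count = 6.

For each of the 49 pairs (x, y) ∈ F_7², evaluate f(x, y) mod 7. Record the zeros.
  x = 0: [0↦5, 1↦4, 2↦3, 3↦2, 4↦1, 5↦0, 6↦6]  zeros at y ∈ {5}
  x = 1: [0↦2, 1↦2, 2↦2, 3↦2, 4↦2, 5↦2, 6↦2]  zeros at y ∈ ∅
  x = 2: [0↦4, 1↦5, 2↦6, 3↦0, 4↦1, 5↦2, 6↦3]  zeros at y ∈ {3}
  x = 3: [0↦4, 1↦6, 2↦1, 3↦3, 4↦5, 5↦0, 6↦2]  zeros at y ∈ {5}
  x = 4: [0↦2, 1↦5, 2↦1, 3↦4, 4↦0, 5↦3, 6↦6]  zeros at y ∈ {4}
  x = 5: [0↦5, 1↦2, 2↦6, 3↦3, 4↦0, 5↦4, 6↦1]  zeros at y ∈ {4}
  x = 6: [0↦6, 1↦4, 2↦2, 3↦0, 4↦5, 5↦3, 6↦1]  zeros at y ∈ {3}
Collecting zeros: affine points = {(0, 5), (2, 3), (3, 5), (4, 4), (5, 4), (6, 3)}.
Total count |C(F_7)_aff| = 6.


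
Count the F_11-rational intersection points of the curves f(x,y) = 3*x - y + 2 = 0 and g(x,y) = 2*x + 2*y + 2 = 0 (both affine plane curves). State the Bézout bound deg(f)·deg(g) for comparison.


Common zeros: {(2, 8)}; count = 1; Bézout bound = 1.

deg(f) = 1, deg(g) = 1, so Bézout bound = 1.
Scan x ∈ F_11. For each x, list the y ∈ F_11 with f(x, y) ≡ 0 and those with g(x, y) ≡ 0 (mod 11); the common zeros in that column are the intersection.
  x = 0: f ≡ 0 at y ∈ {2}; g ≡ 0 at y ∈ {10}; common: ∅.
  x = 1: f ≡ 0 at y ∈ {5}; g ≡ 0 at y ∈ {9}; common: ∅.
  x = 2: f ≡ 0 at y ∈ {8}; g ≡ 0 at y ∈ {8}; common: {8}.
  x = 3: f ≡ 0 at y ∈ {0}; g ≡ 0 at y ∈ {7}; common: ∅.
  x = 4: f ≡ 0 at y ∈ {3}; g ≡ 0 at y ∈ {6}; common: ∅.
  x = 5: f ≡ 0 at y ∈ {6}; g ≡ 0 at y ∈ {5}; common: ∅.
  x = 6: f ≡ 0 at y ∈ {9}; g ≡ 0 at y ∈ {4}; common: ∅.
  x = 7: f ≡ 0 at y ∈ {1}; g ≡ 0 at y ∈ {3}; common: ∅.
  x = 8: f ≡ 0 at y ∈ {4}; g ≡ 0 at y ∈ {2}; common: ∅.
  x = 9: f ≡ 0 at y ∈ {7}; g ≡ 0 at y ∈ {1}; common: ∅.
  x = 10: f ≡ 0 at y ∈ {10}; g ≡ 0 at y ∈ {0}; common: ∅.
Collecting: common zeros = {(2, 8)}, so the count is 1.
Comparison with the Bézout bound: 1 ≤ 1 = deg(f)·deg(g), as expected for curves with no common component (the bound is attained).


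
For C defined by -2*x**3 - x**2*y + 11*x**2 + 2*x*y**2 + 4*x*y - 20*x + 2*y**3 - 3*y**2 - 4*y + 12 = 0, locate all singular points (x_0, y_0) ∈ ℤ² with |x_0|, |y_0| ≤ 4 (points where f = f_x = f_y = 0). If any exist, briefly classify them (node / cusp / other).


Singular points: {(2, 0)}; classification: node.

Compute partial derivatives:
  f_x = -6*x**2 - 2*x*y + 22*x + 2*y**2 + 4*y - 20.
  f_y = -x**2 + 4*x*y + 4*x + 6*y**2 - 6*y - 4.
Scan x_0 ∈ {−4, ..., 4}. For each x_0, f_y(x_0, y) is a polynomial in y; find its integer roots y ∈ {−4, ..., 4}, then test f_x and f at those candidates.
  x = -4: f_y(-4, y) = 6*y**2 - 22*y - 36; no integer root y with |y| ≤ 4.
  x = -3: f_y(-3, y) = 6*y**2 - 18*y - 25; no integer root y with |y| ≤ 4.
  x = -2: f_y(-2, y) = 6*y**2 - 14*y - 16; no integer root y with |y| ≤ 4.
  x = -1: f_y(-1, y) = 6*y**2 - 10*y - 9; no integer root y with |y| ≤ 4.
  x = 0: f_y(0, y) = 6*y**2 - 6*y - 4; no integer root y with |y| ≤ 4.
  x = 1: f_y(1, y) = 6*y**2 - 2*y - 1; no integer root y with |y| ≤ 4.
  x = 2: f_y(2, y) = 6*y**2 + 2*y; vanishes at y ∈ {0}. (2, 0): f_x = 0, f = 0 — SINGULAR.
  x = 3: f_y(3, y) = 6*y**2 + 6*y - 1; no integer root y with |y| ≤ 4.
  x = 4: f_y(4, y) = 6*y**2 + 10*y - 4; vanishes at y ∈ {-2}. (4, -2): f_x = -12 ≠ 0.
Only singular point on the grid: (2, 0).
Classify: substitute x = 2 + u, y = 0 + v and expand: f = -2*u**3 - u**2*v - u**2 + 2*u*v**2 + 2*v**3 + v**2.
No constant or linear terms (consistent with a singular point). Quadratic part: -u**2 + v**2. Cubic part: -2*u**3 - u**2*v + 2*u*v**2 + 2*v**3.
The quadratic part v**2 - u**2 = (v − u)(v + u) splits into two distinct linear factors, so there are two distinct tangent lines y − 0 = ±(x − 2) — this is a node (ordinary double point).
Classification: node.


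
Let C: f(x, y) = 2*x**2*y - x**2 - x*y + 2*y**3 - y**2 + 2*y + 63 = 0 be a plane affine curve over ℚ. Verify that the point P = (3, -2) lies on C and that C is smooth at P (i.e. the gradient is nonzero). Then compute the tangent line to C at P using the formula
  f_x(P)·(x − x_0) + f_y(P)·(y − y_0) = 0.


Tangent line at P: -28*x + 45*y + 174 = 0.

Step 1: f(3, -2) = 0, so P lies on C.
Step 2: partial derivatives
  f_x(x, y) = 4*x*y - 2*x - y, f_y(x, y) = 2*x**2 - x + 6*y**2 - 2*y + 2.
  f_x(P) = -28, f_y(P) = 45 (gradient nonzero, so P is smooth).
Step 3: tangent line at P: -28·(x − 3) + 45·(y − -2) = 0.
Expanding: -28*x + 45*y + 174 = 0.


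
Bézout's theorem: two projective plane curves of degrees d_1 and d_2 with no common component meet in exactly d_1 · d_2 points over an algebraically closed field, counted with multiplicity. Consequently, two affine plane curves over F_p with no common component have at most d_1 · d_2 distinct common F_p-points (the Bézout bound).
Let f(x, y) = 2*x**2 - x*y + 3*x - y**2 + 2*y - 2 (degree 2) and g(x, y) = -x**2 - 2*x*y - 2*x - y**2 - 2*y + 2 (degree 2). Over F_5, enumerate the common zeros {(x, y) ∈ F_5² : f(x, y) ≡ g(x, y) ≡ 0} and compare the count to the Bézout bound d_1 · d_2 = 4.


Common zeros: ∅; count = 0; Bézout bound = 4.

deg(f) = 2, deg(g) = 2, so Bézout bound = 4.
Scan x ∈ F_5. For each x, list the y ∈ F_5 with f(x, y) ≡ 0 and those with g(x, y) ≡ 0 (mod 5); the common zeros in that column are the intersection.
  x = 0: f ≡ 0 at y ∈ {3, 4}; g ≡ 0 at y ∈ ∅; common: ∅.
  x = 1: f ≡ 0 at y ∈ ∅; g ≡ 0 at y ∈ ∅; common: ∅.
  x = 2: f ≡ 0 at y ∈ ∅; g ≡ 0 at y ∈ ∅; common: ∅.
  x = 3: f ≡ 0 at y ∈ {0, 4}; g ≡ 0 at y ∈ ∅; common: ∅.
  x = 4: f ≡ 0 at y ∈ ∅; g ≡ 0 at y ∈ ∅; common: ∅.
Collecting: common zeros = ∅, so the count is 0.
Comparison with the Bézout bound: 0 ≤ 4 = deg(f)·deg(g), as expected for curves with no common component (the affine F_5-count falls short of the bound because intersections may lie at infinity, over extension fields, or carry multiplicity).


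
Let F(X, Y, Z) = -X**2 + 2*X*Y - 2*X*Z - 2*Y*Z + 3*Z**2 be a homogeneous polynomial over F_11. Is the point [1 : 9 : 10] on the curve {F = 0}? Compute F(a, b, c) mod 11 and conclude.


F(1,9,10) ≡ 7 (mod 11); P is NOT on the curve.

Evaluate F(1, 9, 10) term-by-term (mod 11).
  -X**2 ↦ -1·1·1·1 = -1
  2*X*Y ↦ 2·1·9·1 = 18
  -2*X*Z ↦ -2·1·1·10 = -20
  -2*Y*Z ↦ -2·1·9·10 = -180
  3*Z**2 ↦ 3·1·1·100 = 300
Sum: F(1, 9, 10) = (-1) + (18) + (-20) + (-180) + (300) = 117.
Reducing mod 11: 117 ≡ 7 (mod 11).
Since F(a, b, c) ≡ 7 ≠ 0 (mod 11), P does NOT lie on the curve.


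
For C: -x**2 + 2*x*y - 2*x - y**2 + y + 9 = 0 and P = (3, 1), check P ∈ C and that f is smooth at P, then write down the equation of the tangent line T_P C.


Tangent line at P: -6*x + 5*y + 13 = 0.

Step 1: f(3, 1) = 0, so P lies on C.
Step 2: partial derivatives
  f_x(x, y) = -2*x + 2*y - 2, f_y(x, y) = 2*x - 2*y + 1.
  f_x(P) = -6, f_y(P) = 5 (gradient nonzero, so P is smooth).
Step 3: tangent line at P: -6·(x − 3) + 5·(y − 1) = 0.
Expanding: -6*x + 5*y + 13 = 0.


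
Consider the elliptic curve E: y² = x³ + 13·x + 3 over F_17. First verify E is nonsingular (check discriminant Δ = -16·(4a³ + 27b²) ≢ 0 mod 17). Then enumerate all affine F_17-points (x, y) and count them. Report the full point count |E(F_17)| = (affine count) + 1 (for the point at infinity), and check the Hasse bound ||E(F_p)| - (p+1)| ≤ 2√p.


Affine points = {(1, 0), (3, 1), (3, 16), (4, 0), (6, 5), (6, 12), (9, 4), (9, 13), (11, 7), (11, 10), (12, 0)}; affine count = 11; |E(F_17)| = 12.

Discriminant check: Δ ∝ 4a³ + 27b² = 4·13³ + 27·3² = 4·2197 + 27·9 ≡ 4 (mod 17). Nonzero ⇒ E is nonsingular.
For each x ∈ F_17, compute rhs = x³ + 13·x + 3 mod 17, then count y ∈ F_17 with y² ≡ rhs.
  x = 0: rhs = 3, matching y values: none (0 points).
  x = 1: rhs = 0, matching y values: 0 (1 points).
  x = 2: rhs = 3, matching y values: none (0 points).
  x = 3: rhs = 1, matching y values: 1, 16 (2 points).
  x = 4: rhs = 0, matching y values: 0 (1 points).
  x = 5: rhs = 6, matching y values: none (0 points).
  x = 6: rhs = 8, matching y values: 5, 12 (2 points).
  x = 7: rhs = 12, matching y values: none (0 points).
  x = 8: rhs = 7, matching y values: none (0 points).
  x = 9: rhs = 16, matching y values: 4, 13 (2 points).
  x = 10: rhs = 11, matching y values: none (0 points).
  x = 11: rhs = 15, matching y values: 7, 10 (2 points).
  x = 12: rhs = 0, matching y values: 0 (1 points).
  x = 13: rhs = 6, matching y values: none (0 points).
  x = 14: rhs = 5, matching y values: none (0 points).
  x = 15: rhs = 3, matching y values: none (0 points).
  x = 16: rhs = 6, matching y values: none (0 points).
Total affine count: 11.
Full point count |E(F_17)| = 11 + 1 = 12.
Hasse bound: |12 − (17+1)| = |-6| = 6 ≤ 2√17 ≈ 8.2462 ✓.


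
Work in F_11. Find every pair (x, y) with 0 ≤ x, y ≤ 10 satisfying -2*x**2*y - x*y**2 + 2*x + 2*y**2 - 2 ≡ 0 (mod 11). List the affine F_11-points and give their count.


Affine F_11-points: {(0, 1), (0, 10), (1, 0), (1, 2), (2, 3), (4, 2), (4, 4), (5, 10), (6, 1), (6, 3), (8, 4)}; count = 11.

For each of the 121 pairs (x, y) ∈ F_11², evaluate f(x, y) mod 11. Record the zeros.
  x = 0: [0↦9, 1↦0, 2↦6, 3↦5, 4↦8, 5↦4, 6↦4, 7↦8, 8↦5, 9↦6, 10↦0]  zeros at y ∈ {1, 10}
  x = 1: [0↦0, 1↦10, 2↦0, 3↦3, 4↦8, 5↦4, 6↦2, 7↦2, 8↦4, 9↦8, 10↦3]  zeros at y ∈ {0, 2}
  x = 2: [0↦2, 1↦5, 2↦8, 3↦0, 4↦3, 5↦6, 6↦9, 7↦1, 8↦4, 9↦7, 10↦10]  zeros at y ∈ {3}
  x = 3: [0↦4, 1↦7, 2↦8, 3↦7, 4↦4, 5↦10, 6↦3, 7↦5, 8↦5, 9↦3, 10↦10]  zeros at y ∈ ∅
  x = 4: [0↦6, 1↦5, 2↦0, 3↦2, 4↦0, 5↦5, 6↦6, 7↦3, 8↦7, 9↦7, 10↦3]  zeros at y ∈ {2, 4}
  x = 5: [0↦8, 1↦10, 2↦6, 3↦7, 4↦2, 5↦2, 6↦7, 7↦6, 8↦10, 9↦8, 10↦0]  zeros at y ∈ {10}
  x = 6: [0↦10, 1↦0, 2↦4, 3↦0, 4↦10, 5↦1, 6↦6, 7↦3, 8↦3, 9↦6, 10↦1]  zeros at y ∈ {1, 3}
  x = 7: [0↦1, 1↦8, 2↦5, 3↦3, 4↦2, 5↦2, 6↦3, 7↦5, 8↦8, 9↦1, 10↦6]  zeros at y ∈ ∅
  x = 8: [0↦3, 1↦1, 2↦9, 3↦5, 4↦0, 5↦5, 6↦9, 7↦1, 8↦3, 9↦4, 10↦4]  zeros at y ∈ {4}
  x = 9: [0↦5, 1↦1, 2↦5, 3↦6, 4↦4, 5↦10, 6↦2, 7↦2, 8↦10, 9↦4, 10↦6]  zeros at y ∈ ∅
  x = 10: [0↦7, 1↦8, 2↦4, 3↦6, 4↦3, 5↦6, 6↦4, 7↦8, 8↦7, 9↦1, 10↦1]  zeros at y ∈ ∅
Collecting zeros: affine points = {(0, 1), (0, 10), (1, 0), (1, 2), (2, 3), (4, 2), (4, 4), (5, 10), (6, 1), (6, 3), (8, 4)}.
Total count |C(F_11)_aff| = 11.


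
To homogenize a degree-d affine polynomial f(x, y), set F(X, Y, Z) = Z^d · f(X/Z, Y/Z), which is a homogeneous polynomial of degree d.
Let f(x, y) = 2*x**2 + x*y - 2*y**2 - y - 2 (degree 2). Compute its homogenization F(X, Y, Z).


F(X, Y, Z) = 2*X**2 + X*Y - 2*Y**2 - Y*Z - 2*Z**2

deg(f) = 2.
Substitute x = X/Z, y = Y/Z into f, then multiply by Z^2.
  monomial 2·x^2·y^0 ↦ 2·X^2·Y^0·Z^0.
  monomial 1·x^1·y^1 ↦ 1·X^1·Y^1·Z^0.
  monomial -2·x^0·y^2 ↦ -2·X^0·Y^2·Z^0.
  monomial -1·x^0·y^1 ↦ -1·X^0·Y^1·Z^1.
  monomial -2·x^0·y^0 ↦ -2·X^0·Y^0·Z^2.
Collecting: F(X, Y, Z) = 2*X**2 + X*Y - 2*Y**2 - Y*Z - 2*Z**2.


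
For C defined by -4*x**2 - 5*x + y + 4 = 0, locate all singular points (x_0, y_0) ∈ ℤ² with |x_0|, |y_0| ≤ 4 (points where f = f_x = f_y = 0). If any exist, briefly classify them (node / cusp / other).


No singular points in the scanned grid; C is smooth there.

Compute partial derivatives:
  f_x = -8*x - 5.
  f_y = 1.
f_y = 1 is a nonzero constant, so f_y never vanishes: no point (x, y) can satisfy f = f_x = f_y = 0. In particular no (x, y) ∈ {−4, ..., 4}² is singular; the curve is smooth.


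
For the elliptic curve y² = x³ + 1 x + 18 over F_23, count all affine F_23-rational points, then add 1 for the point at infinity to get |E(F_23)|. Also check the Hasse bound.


Affine points = {(0, 8), (0, 15), (3, 5), (3, 18), (7, 0), (8, 3), (8, 20), (10, 4), (10, 19), (11, 7), (11, 16), (14, 4), (14, 19), (15, 2), (15, 21), (16, 6), (16, 17), (17, 7), (17, 16), (18, 7), (18, 16), (21, 10), (21, 13), (22, 4), (22, 19)}; affine count = 25; |E(F_23)| = 26.

Discriminant check: Δ ∝ 4a³ + 27b² = 4·1³ + 27·18² = 4·1 + 27·324 ≡ 12 (mod 23). Nonzero ⇒ E is nonsingular.
For each x ∈ F_23, compute rhs = x³ + 1·x + 18 mod 23, then count y ∈ F_23 with y² ≡ rhs.
  x = 0: rhs = 18, matching y values: 8, 15 (2 points).
  x = 1: rhs = 20, matching y values: none (0 points).
  x = 2: rhs = 5, matching y values: none (0 points).
  x = 3: rhs = 2, matching y values: 5, 18 (2 points).
  x = 4: rhs = 17, matching y values: none (0 points).
  x = 5: rhs = 10, matching y values: none (0 points).
  x = 6: rhs = 10, matching y values: none (0 points).
  x = 7: rhs = 0, matching y values: 0 (1 points).
  x = 8: rhs = 9, matching y values: 3, 20 (2 points).
  x = 9: rhs = 20, matching y values: none (0 points).
  x = 10: rhs = 16, matching y values: 4, 19 (2 points).
  x = 11: rhs = 3, matching y values: 7, 16 (2 points).
  x = 12: rhs = 10, matching y values: none (0 points).
  x = 13: rhs = 20, matching y values: none (0 points).
  x = 14: rhs = 16, matching y values: 4, 19 (2 points).
  x = 15: rhs = 4, matching y values: 2, 21 (2 points).
  x = 16: rhs = 13, matching y values: 6, 17 (2 points).
  x = 17: rhs = 3, matching y values: 7, 16 (2 points).
  x = 18: rhs = 3, matching y values: 7, 16 (2 points).
  x = 19: rhs = 19, matching y values: none (0 points).
  x = 20: rhs = 11, matching y values: none (0 points).
  x = 21: rhs = 8, matching y values: 10, 13 (2 points).
  x = 22: rhs = 16, matching y values: 4, 19 (2 points).
Total affine count: 25.
Full point count |E(F_23)| = 25 + 1 = 26.
Hasse bound: |26 − (23+1)| = |2| = 2 ≤ 2√23 ≈ 9.5917 ✓.


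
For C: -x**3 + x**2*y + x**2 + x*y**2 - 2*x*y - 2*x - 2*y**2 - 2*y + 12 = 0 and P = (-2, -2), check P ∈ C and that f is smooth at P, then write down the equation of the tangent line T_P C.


Tangent line at P: -2*x + 22*y + 40 = 0.

Step 1: f(-2, -2) = 0, so P lies on C.
Step 2: partial derivatives
  f_x(x, y) = -3*x**2 + 2*x*y + 2*x + y**2 - 2*y - 2, f_y(x, y) = x**2 + 2*x*y - 2*x - 4*y - 2.
  f_x(P) = -2, f_y(P) = 22 (gradient nonzero, so P is smooth).
Step 3: tangent line at P: -2·(x − -2) + 22·(y − -2) = 0.
Expanding: -2*x + 22*y + 40 = 0.


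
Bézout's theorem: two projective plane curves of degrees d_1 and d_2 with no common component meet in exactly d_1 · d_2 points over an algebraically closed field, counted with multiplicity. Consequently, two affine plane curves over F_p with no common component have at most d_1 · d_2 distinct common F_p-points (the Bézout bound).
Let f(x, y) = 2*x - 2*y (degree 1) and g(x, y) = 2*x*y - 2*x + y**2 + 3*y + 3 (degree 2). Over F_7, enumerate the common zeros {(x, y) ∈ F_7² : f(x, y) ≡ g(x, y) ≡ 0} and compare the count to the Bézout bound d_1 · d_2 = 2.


Common zeros: {(1, 1)}; count = 1; Bézout bound = 2.

deg(f) = 1, deg(g) = 2, so Bézout bound = 2.
Scan x ∈ F_7. For each x, list the y ∈ F_7 with f(x, y) ≡ 0 and those with g(x, y) ≡ 0 (mod 7); the common zeros in that column are the intersection.
  x = 0: f ≡ 0 at y ∈ {0}; g ≡ 0 at y ∈ {1, 3}; common: ∅.
  x = 1: f ≡ 0 at y ∈ {1}; g ≡ 0 at y ∈ {1}; common: {1}.
  x = 2: f ≡ 0 at y ∈ {2}; g ≡ 0 at y ∈ {1, 6}; common: ∅.
  x = 3: f ≡ 0 at y ∈ {3}; g ≡ 0 at y ∈ {1, 4}; common: ∅.
  x = 4: f ≡ 0 at y ∈ {4}; g ≡ 0 at y ∈ {1, 2}; common: ∅.
  x = 5: f ≡ 0 at y ∈ {5}; g ≡ 0 at y ∈ {0, 1}; common: ∅.
  x = 6: f ≡ 0 at y ∈ {6}; g ≡ 0 at y ∈ {1, 5}; common: ∅.
Collecting: common zeros = {(1, 1)}, so the count is 1.
Comparison with the Bézout bound: 1 ≤ 2 = deg(f)·deg(g), as expected for curves with no common component (the affine F_7-count falls short of the bound because intersections may lie at infinity, over extension fields, or carry multiplicity).


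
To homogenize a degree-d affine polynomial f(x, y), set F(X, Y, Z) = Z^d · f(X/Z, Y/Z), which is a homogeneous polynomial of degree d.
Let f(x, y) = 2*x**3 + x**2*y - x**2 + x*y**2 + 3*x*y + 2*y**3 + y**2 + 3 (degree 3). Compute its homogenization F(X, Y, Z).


F(X, Y, Z) = 2*X**3 + X**2*Y - X**2*Z + X*Y**2 + 3*X*Y*Z + 2*Y**3 + Y**2*Z + 3*Z**3

deg(f) = 3.
Substitute x = X/Z, y = Y/Z into f, then multiply by Z^3.
  monomial 2·x^3·y^0 ↦ 2·X^3·Y^0·Z^0.
  monomial 1·x^2·y^1 ↦ 1·X^2·Y^1·Z^0.
  monomial -1·x^2·y^0 ↦ -1·X^2·Y^0·Z^1.
  monomial 1·x^1·y^2 ↦ 1·X^1·Y^2·Z^0.
  monomial 3·x^1·y^1 ↦ 3·X^1·Y^1·Z^1.
  monomial 2·x^0·y^3 ↦ 2·X^0·Y^3·Z^0.
  monomial 1·x^0·y^2 ↦ 1·X^0·Y^2·Z^1.
  monomial 3·x^0·y^0 ↦ 3·X^0·Y^0·Z^3.
Collecting: F(X, Y, Z) = 2*X**3 + X**2*Y - X**2*Z + X*Y**2 + 3*X*Y*Z + 2*Y**3 + Y**2*Z + 3*Z**3.


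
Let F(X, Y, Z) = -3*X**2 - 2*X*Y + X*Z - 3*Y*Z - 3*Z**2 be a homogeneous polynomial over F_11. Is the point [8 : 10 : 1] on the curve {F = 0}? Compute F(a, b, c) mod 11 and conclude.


F(8,10,1) ≡ 8 (mod 11); P is NOT on the curve.

Evaluate F(8, 10, 1) term-by-term (mod 11).
  -3*X**2 ↦ -3·64·1·1 = -192
  -2*X*Y ↦ -2·8·10·1 = -160
  X*Z ↦ 1·8·1·1 = 8
  -3*Y*Z ↦ -3·1·10·1 = -30
  -3*Z**2 ↦ -3·1·1·1 = -3
Sum: F(8, 10, 1) = (-192) + (-160) + (8) + (-30) + (-3) = -377.
Reducing mod 11: -377 ≡ 8 (mod 11).
Since F(a, b, c) ≡ 8 ≠ 0 (mod 11), P does NOT lie on the curve.


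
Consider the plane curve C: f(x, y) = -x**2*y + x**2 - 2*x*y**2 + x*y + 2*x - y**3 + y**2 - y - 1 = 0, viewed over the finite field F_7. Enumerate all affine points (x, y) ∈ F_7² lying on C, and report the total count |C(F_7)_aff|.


Affine F_7-points: {(0, 2), (2, 0), (2, 1), (2, 3), (3, 0), (3, 2)}; count = 6.

For each of the 49 pairs (x, y) ∈ F_7², evaluate f(x, y) mod 7. Record the zeros.
  x = 0: [0↦6, 1↦5, 2↦0, 3↦6, 4↦3, 5↦6, 6↦2]  zeros at y ∈ {2}
  x = 1: [0↦2, 1↦6, 2↦2, 3↦5, 4↦2, 5↦1, 6↦3]  zeros at y ∈ ∅
  x = 2: [0↦0, 1↦0, 2↦2, 3↦0, 4↦2, 5↦2, 6↦1]  zeros at y ∈ {0, 1, 3}
  x = 3: [0↦0, 1↦1, 2↦0, 3↦5, 4↦3, 5↦2, 6↦3]  zeros at y ∈ {0, 2}
  x = 4: [0↦2, 1↦2, 2↦3, 3↦6, 4↦5, 5↦1, 6↦2]  zeros at y ∈ ∅
  x = 5: [0↦6, 1↦3, 2↦4, 3↦3, 4↦1, 5↦6, 6↦5]  zeros at y ∈ ∅
  x = 6: [0↦5, 1↦4, 2↦3, 3↦3, 4↦5, 5↦3, 6↦5]  zeros at y ∈ ∅
Collecting zeros: affine points = {(0, 2), (2, 0), (2, 1), (2, 3), (3, 0), (3, 2)}.
Total count |C(F_7)_aff| = 6.


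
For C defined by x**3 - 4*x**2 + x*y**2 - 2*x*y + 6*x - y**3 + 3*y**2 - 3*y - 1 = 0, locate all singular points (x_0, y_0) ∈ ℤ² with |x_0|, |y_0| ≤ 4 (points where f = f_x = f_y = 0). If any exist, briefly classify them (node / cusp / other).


Singular points: {(1, 1)}; classification: node.

Compute partial derivatives:
  f_x = 3*x**2 - 8*x + y**2 - 2*y + 6.
  f_y = 2*x*y - 2*x - 3*y**2 + 6*y - 3.
Scan x_0 ∈ {−4, ..., 4}. For each x_0, f_y(x_0, y) is a polynomial in y; find its integer roots y ∈ {−4, ..., 4}, then test f_x and f at those candidates.
  x = -4: f_y(-4, y) = -3*y**2 - 2*y + 5; vanishes at y ∈ {1}. (-4, 1): f_x = 85 ≠ 0.
  x = -3: f_y(-3, y) = 3 - 3*y**2; vanishes at y ∈ {-1, 1}. (-3, -1): f_x = 60 ≠ 0; (-3, 1): f_x = 56 ≠ 0.
  x = -2: f_y(-2, y) = -3*y**2 + 2*y + 1; vanishes at y ∈ {1}. (-2, 1): f_x = 33 ≠ 0.
  x = -1: f_y(-1, y) = -3*y**2 + 4*y - 1; vanishes at y ∈ {1}. (-1, 1): f_x = 16 ≠ 0.
  x = 0: f_y(0, y) = -3*y**2 + 6*y - 3; vanishes at y ∈ {1}. (0, 1): f_x = 5 ≠ 0.
  x = 1: f_y(1, y) = -3*y**2 + 8*y - 5; vanishes at y ∈ {1}. (1, 1): f_x = 0, f = 0 — SINGULAR.
  x = 2: f_y(2, y) = -3*y**2 + 10*y - 7; vanishes at y ∈ {1}. (2, 1): f_x = 1 ≠ 0.
  x = 3: f_y(3, y) = -3*y**2 + 12*y - 9; vanishes at y ∈ {1, 3}. (3, 1): f_x = 8 ≠ 0; (3, 3): f_x = 12 ≠ 0.
  x = 4: f_y(4, y) = -3*y**2 + 14*y - 11; vanishes at y ∈ {1}. (4, 1): f_x = 21 ≠ 0.
Only singular point on the grid: (1, 1).
Classify: substitute x = 1 + u, y = 1 + v and expand: f = u**3 - u**2 + u*v**2 - v**3 + v**2.
No constant or linear terms (consistent with a singular point). Quadratic part: -u**2 + v**2. Cubic part: u**3 + u*v**2 - v**3.
The quadratic part v**2 - u**2 = (v − u)(v + u) splits into two distinct linear factors, so there are two distinct tangent lines y − 1 = ±(x − 1) — this is a node (ordinary double point).
Classification: node.


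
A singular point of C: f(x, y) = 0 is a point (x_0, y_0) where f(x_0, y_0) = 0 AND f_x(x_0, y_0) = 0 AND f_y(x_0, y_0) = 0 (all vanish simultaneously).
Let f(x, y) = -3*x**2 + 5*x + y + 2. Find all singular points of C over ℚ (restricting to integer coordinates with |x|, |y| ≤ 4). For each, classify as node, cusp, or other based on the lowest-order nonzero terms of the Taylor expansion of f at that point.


No singular points in the scanned grid; C is smooth there.

Compute partial derivatives:
  f_x = 5 - 6*x.
  f_y = 1.
f_y = 1 is a nonzero constant, so f_y never vanishes: no point (x, y) can satisfy f = f_x = f_y = 0. In particular no (x, y) ∈ {−4, ..., 4}² is singular; the curve is smooth.


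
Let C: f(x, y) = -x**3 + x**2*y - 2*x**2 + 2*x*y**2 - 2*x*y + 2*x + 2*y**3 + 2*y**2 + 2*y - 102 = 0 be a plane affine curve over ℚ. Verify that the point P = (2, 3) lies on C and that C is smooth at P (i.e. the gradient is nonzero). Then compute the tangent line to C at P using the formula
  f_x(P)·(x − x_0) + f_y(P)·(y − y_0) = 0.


Tangent line at P: 6*x + 92*y - 288 = 0.

Step 1: f(2, 3) = 0, so P lies on C.
Step 2: partial derivatives
  f_x(x, y) = -3*x**2 + 2*x*y - 4*x + 2*y**2 - 2*y + 2, f_y(x, y) = x**2 + 4*x*y - 2*x + 6*y**2 + 4*y + 2.
  f_x(P) = 6, f_y(P) = 92 (gradient nonzero, so P is smooth).
Step 3: tangent line at P: 6·(x − 2) + 92·(y − 3) = 0.
Expanding: 6*x + 92*y - 288 = 0.


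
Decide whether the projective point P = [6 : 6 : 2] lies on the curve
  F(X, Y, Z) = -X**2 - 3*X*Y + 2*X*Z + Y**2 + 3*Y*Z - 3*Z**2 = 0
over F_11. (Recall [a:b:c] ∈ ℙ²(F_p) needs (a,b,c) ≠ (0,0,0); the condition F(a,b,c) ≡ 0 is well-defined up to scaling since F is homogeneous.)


F(6,6,2) ≡ 6 (mod 11); P is NOT on the curve.

Evaluate F(6, 6, 2) term-by-term (mod 11).
  -X**2 ↦ -1·36·1·1 = -36
  -3*X*Y ↦ -3·6·6·1 = -108
  2*X*Z ↦ 2·6·1·2 = 24
  Y**2 ↦ 1·1·36·1 = 36
  3*Y*Z ↦ 3·1·6·2 = 36
  -3*Z**2 ↦ -3·1·1·4 = -12
Sum: F(6, 6, 2) = (-36) + (-108) + (24) + (36) + (36) + (-12) = -60.
Reducing mod 11: -60 ≡ 6 (mod 11).
Since F(a, b, c) ≡ 6 ≠ 0 (mod 11), P does NOT lie on the curve.


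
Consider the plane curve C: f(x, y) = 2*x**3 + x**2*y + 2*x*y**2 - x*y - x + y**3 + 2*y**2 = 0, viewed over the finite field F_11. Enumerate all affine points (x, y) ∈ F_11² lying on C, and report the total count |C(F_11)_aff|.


Affine F_11-points: {(0, 0), (0, 9), (3, 1), (4, 4), (4, 9), (4, 10), (5, 2), (5, 3), (5, 5), (6, 2), (8, 9), (9, 8), (10, 2)}; count = 13.

For each of the 121 pairs (x, y) ∈ F_11², evaluate f(x, y) mod 11. Record the zeros.
  x = 0: [0↦0, 1↦3, 2↦5, 3↦1, 4↦8, 5↦10, 6↦2, 7↦1, 8↦2, 9↦0, 10↦1]  zeros at y ∈ {0, 9}
  x = 1: [0↦1, 1↦6, 2↦3, 3↦9, 4↦8, 5↦6, 6↦9, 7↦1, 8↦10, 9↦9, 10↦4]  zeros at y ∈ ∅
  x = 2: [0↦3, 1↦1, 2↦6, 3↦2, 4↦6, 5↦2, 6↦7, 7↦5, 8↦2, 9↦4, 10↦6]  zeros at y ∈ ∅
  x = 3: [0↦7, 1↦0, 2↦4, 3↦3, 4↦3, 5↦10, 6↦8, 7↦3, 8↦1, 9↦8, 10↦8]  zeros at y ∈ {1}
  x = 4: [0↦3, 1↦4, 2↦9, 3↦2, 4↦0, 5↦9, 6↦2, 7↦7, 8↦8, 9↦0, 10↦0]  zeros at y ∈ {4, 9, 10}
  x = 5: [0↦3, 1↦3, 2↦0, 3↦0, 4↦9, 5↦0, 6↦1, 7↦7, 8↦2, 9↦3, 10↦5]  zeros at y ∈ {2, 3, 5}
  x = 6: [0↦8, 1↦9, 2↦0, 3↦9, 4↦9, 5↦6, 6↦6, 7↦4, 8↦6, 9↦7, 10↦2]  zeros at y ∈ {2}
  x = 7: [0↦8, 1↦1, 2↦10, 3↦8, 4↦1, 5↦6, 6↦7, 7↦10, 8↦10, 9↦2, 10↦3]  zeros at y ∈ ∅
  x = 8: [0↦4, 1↦2, 2↦9, 3↦9, 4↦8, 5↦1, 6↦5, 7↦4, 8↦4, 9↦0, 10↦9]  zeros at y ∈ {9}
  x = 9: [0↦8, 1↦2, 2↦9, 3↦2, 4↦9, 5↦3, 6↦1, 7↦9, 8↦0, 9↦2, 10↦10]  zeros at y ∈ {8}
  x = 10: [0↦10, 1↦2, 2↦0, 3↦10, 4↦5, 5↦2, 6↦7, 7↦4, 8↦10, 9↦9, 10↦7]  zeros at y ∈ {2}
Collecting zeros: affine points = {(0, 0), (0, 9), (3, 1), (4, 4), (4, 9), (4, 10), (5, 2), (5, 3), (5, 5), (6, 2), (8, 9), (9, 8), (10, 2)}.
Total count |C(F_11)_aff| = 13.


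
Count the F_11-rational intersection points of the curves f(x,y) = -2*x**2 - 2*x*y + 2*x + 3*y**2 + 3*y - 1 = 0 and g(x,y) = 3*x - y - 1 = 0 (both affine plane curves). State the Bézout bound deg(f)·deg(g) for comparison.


Common zeros: ∅; count = 0; Bézout bound = 2.

deg(f) = 2, deg(g) = 1, so Bézout bound = 2.
Scan x ∈ F_11. For each x, list the y ∈ F_11 with f(x, y) ≡ 0 and those with g(x, y) ≡ 0 (mod 11); the common zeros in that column are the intersection.
  x = 0: f ≡ 0 at y ∈ ∅; g ≡ 0 at y ∈ {10}; common: ∅.
  x = 1: f ≡ 0 at y ∈ ∅; g ≡ 0 at y ∈ {2}; common: ∅.
  x = 2: f ≡ 0 at y ∈ ∅; g ≡ 0 at y ∈ {5}; common: ∅.
  x = 3: f ≡ 0 at y ∈ {6}; g ≡ 0 at y ∈ {8}; common: ∅.
  x = 4: f ≡ 0 at y ∈ ∅; g ≡ 0 at y ∈ {0}; common: ∅.
  x = 5: f ≡ 0 at y ∈ ∅; g ≡ 0 at y ∈ {3}; common: ∅.
  x = 6: f ≡ 0 at y ∈ ∅; g ≡ 0 at y ∈ {6}; common: ∅.
  x = 7: f ≡ 0 at y ∈ ∅; g ≡ 0 at y ∈ {9}; common: ∅.
  x = 8: f ≡ 0 at y ∈ ∅; g ≡ 0 at y ∈ {1}; common: ∅.
  x = 9: f ≡ 0 at y ∈ ∅; g ≡ 0 at y ∈ {4}; common: ∅.
  x = 10: f ≡ 0 at y ∈ ∅; g ≡ 0 at y ∈ {7}; common: ∅.
Collecting: common zeros = ∅, so the count is 0.
Comparison with the Bézout bound: 0 ≤ 2 = deg(f)·deg(g), as expected for curves with no common component (the affine F_11-count falls short of the bound because intersections may lie at infinity, over extension fields, or carry multiplicity).


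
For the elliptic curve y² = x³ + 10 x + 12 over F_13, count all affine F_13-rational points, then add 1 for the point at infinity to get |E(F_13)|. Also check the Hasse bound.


Affine points = {(0, 5), (0, 8), (1, 6), (1, 7), (2, 1), (2, 12), (3, 2), (3, 11), (4, 5), (4, 8), (7, 3), (7, 10), (9, 5), (9, 8), (11, 6), (11, 7), (12, 1), (12, 12)}; affine count = 18; |E(F_13)| = 19.

Discriminant check: Δ ∝ 4a³ + 27b² = 4·10³ + 27·12² = 4·1000 + 27·144 ≡ 10 (mod 13). Nonzero ⇒ E is nonsingular.
For each x ∈ F_13, compute rhs = x³ + 10·x + 12 mod 13, then count y ∈ F_13 with y² ≡ rhs.
  x = 0: rhs = 12, matching y values: 5, 8 (2 points).
  x = 1: rhs = 10, matching y values: 6, 7 (2 points).
  x = 2: rhs = 1, matching y values: 1, 12 (2 points).
  x = 3: rhs = 4, matching y values: 2, 11 (2 points).
  x = 4: rhs = 12, matching y values: 5, 8 (2 points).
  x = 5: rhs = 5, matching y values: none (0 points).
  x = 6: rhs = 2, matching y values: none (0 points).
  x = 7: rhs = 9, matching y values: 3, 10 (2 points).
  x = 8: rhs = 6, matching y values: none (0 points).
  x = 9: rhs = 12, matching y values: 5, 8 (2 points).
  x = 10: rhs = 7, matching y values: none (0 points).
  x = 11: rhs = 10, matching y values: 6, 7 (2 points).
  x = 12: rhs = 1, matching y values: 1, 12 (2 points).
Total affine count: 18.
Full point count |E(F_13)| = 18 + 1 = 19.
Hasse bound: |19 − (13+1)| = |5| = 5 ≤ 2√13 ≈ 7.2111 ✓.


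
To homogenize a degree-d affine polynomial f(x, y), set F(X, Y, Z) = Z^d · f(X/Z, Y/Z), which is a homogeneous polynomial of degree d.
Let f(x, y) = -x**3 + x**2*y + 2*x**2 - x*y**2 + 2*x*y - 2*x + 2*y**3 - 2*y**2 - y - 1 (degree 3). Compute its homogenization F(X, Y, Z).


F(X, Y, Z) = -X**3 + X**2*Y + 2*X**2*Z - X*Y**2 + 2*X*Y*Z - 2*X*Z**2 + 2*Y**3 - 2*Y**2*Z - Y*Z**2 - Z**3

deg(f) = 3.
Substitute x = X/Z, y = Y/Z into f, then multiply by Z^3.
  monomial -1·x^3·y^0 ↦ -1·X^3·Y^0·Z^0.
  monomial 1·x^2·y^1 ↦ 1·X^2·Y^1·Z^0.
  monomial 2·x^2·y^0 ↦ 2·X^2·Y^0·Z^1.
  monomial -1·x^1·y^2 ↦ -1·X^1·Y^2·Z^0.
  monomial 2·x^1·y^1 ↦ 2·X^1·Y^1·Z^1.
  monomial -2·x^1·y^0 ↦ -2·X^1·Y^0·Z^2.
  monomial 2·x^0·y^3 ↦ 2·X^0·Y^3·Z^0.
  monomial -2·x^0·y^2 ↦ -2·X^0·Y^2·Z^1.
  monomial -1·x^0·y^1 ↦ -1·X^0·Y^1·Z^2.
  monomial -1·x^0·y^0 ↦ -1·X^0·Y^0·Z^3.
Collecting: F(X, Y, Z) = -X**3 + X**2*Y + 2*X**2*Z - X*Y**2 + 2*X*Y*Z - 2*X*Z**2 + 2*Y**3 - 2*Y**2*Z - Y*Z**2 - Z**3.


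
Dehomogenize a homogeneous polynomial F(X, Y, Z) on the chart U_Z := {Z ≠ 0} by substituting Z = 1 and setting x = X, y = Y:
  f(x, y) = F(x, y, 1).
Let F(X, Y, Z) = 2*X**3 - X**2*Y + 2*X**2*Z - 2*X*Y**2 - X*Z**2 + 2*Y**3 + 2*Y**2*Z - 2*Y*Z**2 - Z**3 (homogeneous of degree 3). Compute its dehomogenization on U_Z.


f(x, y) = 2*x**3 - x**2*y + 2*x**2 - 2*x*y**2 - x + 2*y**3 + 2*y**2 - 2*y - 1

On U_Z we set Z = 1. Each monomial c·X^i·Y^j·Z^k in F becomes c·x^i·y^j·1^k = c·x^i·y^j.
Substituting Z = 1: F(X, Y, 1) = 2*x**3 - x**2*y + 2*x**2 - 2*x*y**2 - x + 2*y**3 + 2*y**2 - 2*y - 1.
Note: deg(f) ≤ deg(F) = 3; strict inequality happens when F is divisible by Z (lost terms).


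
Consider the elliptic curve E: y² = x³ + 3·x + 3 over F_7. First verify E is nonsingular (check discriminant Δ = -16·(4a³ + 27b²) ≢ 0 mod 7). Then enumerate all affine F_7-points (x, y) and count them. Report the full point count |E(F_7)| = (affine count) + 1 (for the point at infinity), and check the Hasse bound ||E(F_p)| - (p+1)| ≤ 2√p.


Affine points = {(1, 0), (3, 2), (3, 5), (4, 3), (4, 4)}; affine count = 5; |E(F_7)| = 6.

Discriminant check: Δ ∝ 4a³ + 27b² = 4·3³ + 27·3² = 4·27 + 27·9 ≡ 1 (mod 7). Nonzero ⇒ E is nonsingular.
For each x ∈ F_7, compute rhs = x³ + 3·x + 3 mod 7, then count y ∈ F_7 with y² ≡ rhs.
  x = 0: rhs = 3, matching y values: none (0 points).
  x = 1: rhs = 0, matching y values: 0 (1 points).
  x = 2: rhs = 3, matching y values: none (0 points).
  x = 3: rhs = 4, matching y values: 2, 5 (2 points).
  x = 4: rhs = 2, matching y values: 3, 4 (2 points).
  x = 5: rhs = 3, matching y values: none (0 points).
  x = 6: rhs = 6, matching y values: none (0 points).
Total affine count: 5.
Full point count |E(F_7)| = 5 + 1 = 6.
Hasse bound: |6 − (7+1)| = |-2| = 2 ≤ 2√7 ≈ 5.2915 ✓.


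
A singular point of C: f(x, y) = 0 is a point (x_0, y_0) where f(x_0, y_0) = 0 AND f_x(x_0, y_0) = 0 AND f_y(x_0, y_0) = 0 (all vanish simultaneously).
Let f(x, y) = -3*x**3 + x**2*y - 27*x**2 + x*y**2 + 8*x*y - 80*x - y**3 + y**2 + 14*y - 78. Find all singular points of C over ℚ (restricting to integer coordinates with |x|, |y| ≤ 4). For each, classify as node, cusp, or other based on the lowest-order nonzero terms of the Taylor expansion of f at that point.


Singular points: {(-3, -1)}; classification: node.

Compute partial derivatives:
  f_x = -9*x**2 + 2*x*y - 54*x + y**2 + 8*y - 80.
  f_y = x**2 + 2*x*y + 8*x - 3*y**2 + 2*y + 14.
Scan x_0 ∈ {−4, ..., 4}. For each x_0, f_y(x_0, y) is a polynomial in y; find its integer roots y ∈ {−4, ..., 4}, then test f_x and f at those candidates.
  x = -4: f_y(-4, y) = -3*y**2 - 6*y - 2; no integer root y with |y| ≤ 4.
  x = -3: f_y(-3, y) = -3*y**2 - 4*y - 1; vanishes at y ∈ {-1}. (-3, -1): f_x = 0, f = 0 — SINGULAR.
  x = -2: f_y(-2, y) = -3*y**2 - 2*y + 2; no integer root y with |y| ≤ 4.
  x = -1: f_y(-1, y) = 7 - 3*y**2; no integer root y with |y| ≤ 4.
  x = 0: f_y(0, y) = -3*y**2 + 2*y + 14; no integer root y with |y| ≤ 4.
  x = 1: f_y(1, y) = -3*y**2 + 4*y + 23; no integer root y with |y| ≤ 4.
  x = 2: f_y(2, y) = -3*y**2 + 6*y + 34; no integer root y with |y| ≤ 4.
  x = 3: f_y(3, y) = -3*y**2 + 8*y + 47; no integer root y with |y| ≤ 4.
  x = 4: f_y(4, y) = -3*y**2 + 10*y + 62; no integer root y with |y| ≤ 4.
Only singular point on the grid: (-3, -1).
Classify: substitute x = -3 + u, y = -1 + v and expand: f = -3*u**3 + u**2*v - u**2 + u*v**2 - v**3 + v**2.
No constant or linear terms (consistent with a singular point). Quadratic part: -u**2 + v**2. Cubic part: -3*u**3 + u**2*v + u*v**2 - v**3.
The quadratic part v**2 - u**2 = (v − u)(v + u) splits into two distinct linear factors, so there are two distinct tangent lines y − -1 = ±(x − -3) — this is a node (ordinary double point).
Classification: node.


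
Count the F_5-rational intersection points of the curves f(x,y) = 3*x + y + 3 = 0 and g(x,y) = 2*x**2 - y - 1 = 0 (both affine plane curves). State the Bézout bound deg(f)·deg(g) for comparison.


Common zeros: ∅; count = 0; Bézout bound = 2.

deg(f) = 1, deg(g) = 2, so Bézout bound = 2.
Scan x ∈ F_5. For each x, list the y ∈ F_5 with f(x, y) ≡ 0 and those with g(x, y) ≡ 0 (mod 5); the common zeros in that column are the intersection.
  x = 0: f ≡ 0 at y ∈ {2}; g ≡ 0 at y ∈ {4}; common: ∅.
  x = 1: f ≡ 0 at y ∈ {4}; g ≡ 0 at y ∈ {1}; common: ∅.
  x = 2: f ≡ 0 at y ∈ {1}; g ≡ 0 at y ∈ {2}; common: ∅.
  x = 3: f ≡ 0 at y ∈ {3}; g ≡ 0 at y ∈ {2}; common: ∅.
  x = 4: f ≡ 0 at y ∈ {0}; g ≡ 0 at y ∈ {1}; common: ∅.
Collecting: common zeros = ∅, so the count is 0.
Comparison with the Bézout bound: 0 ≤ 2 = deg(f)·deg(g), as expected for curves with no common component (the affine F_5-count falls short of the bound because intersections may lie at infinity, over extension fields, or carry multiplicity).


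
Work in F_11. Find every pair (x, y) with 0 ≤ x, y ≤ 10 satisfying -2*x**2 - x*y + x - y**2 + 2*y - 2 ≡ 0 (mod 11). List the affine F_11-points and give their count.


Affine F_11-points: {(1, 6), (2, 5), (2, 6), (4, 1), (4, 8), (7, 1), (7, 5), (9, 7), (9, 8), (10, 7)}; count = 10.

For each of the 121 pairs (x, y) ∈ F_11², evaluate f(x, y) mod 11. Record the zeros.
  x = 0: [0↦9, 1↦10, 2↦9, 3↦6, 4↦1, 5↦5, 6↦7, 7↦7, 8↦5, 9↦1, 10↦6]  zeros at y ∈ ∅
  x = 1: [0↦8, 1↦8, 2↦6, 3↦2, 4↦7, 5↦10, 6↦0, 7↦10, 8↦7, 9↦2, 10↦6]  zeros at y ∈ {6}
  x = 2: [0↦3, 1↦2, 2↦10, 3↦5, 4↦9, 5↦0, 6↦0, 7↦9, 8↦5, 9↦10, 10↦2]  zeros at y ∈ {5, 6}
  x = 3: [0↦5, 1↦3, 2↦10, 3↦4, 4↦7, 5↦8, 6↦7, 7↦4, 8↦10, 9↦3, 10↦5]  zeros at y ∈ ∅
  x = 4: [0↦3, 1↦0, 2↦6, 3↦10, 4↦1, 5↦1, 6↦10, 7↦6, 8↦0, 9↦3, 10↦4]  zeros at y ∈ {1, 8}
  x = 5: [0↦8, 1↦4, 2↦9, 3↦1, 4↦2, 5↦1, 6↦9, 7↦4, 8↦8, 9↦10, 10↦10]  zeros at y ∈ ∅
  x = 6: [0↦9, 1↦4, 2↦8, 3↦10, 4↦10, 5↦8, 6↦4, 7↦9, 8↦1, 9↦2, 10↦1]  zeros at y ∈ ∅
  x = 7: [0↦6, 1↦0, 2↦3, 3↦4, 4↦3, 5↦0, 6↦6, 7↦10, 8↦1, 9↦1, 10↦10]  zeros at y ∈ {1, 5}
  x = 8: [0↦10, 1↦3, 2↦5, 3↦5, 4↦3, 5↦10, 6↦4, 7↦7, 8↦8, 9↦7, 10↦4]  zeros at y ∈ ∅
  x = 9: [0↦10, 1↦2, 2↦3, 3↦2, 4↦10, 5↦5, 6↦9, 7↦0, 8↦0, 9↦9, 10↦5]  zeros at y ∈ {7, 8}
  x = 10: [0↦6, 1↦8, 2↦8, 3↦6, 4↦2, 5↦7, 6↦10, 7↦0, 8↦10, 9↦7, 10↦2]  zeros at y ∈ {7}
Collecting zeros: affine points = {(1, 6), (2, 5), (2, 6), (4, 1), (4, 8), (7, 1), (7, 5), (9, 7), (9, 8), (10, 7)}.
Total count |C(F_11)_aff| = 10.


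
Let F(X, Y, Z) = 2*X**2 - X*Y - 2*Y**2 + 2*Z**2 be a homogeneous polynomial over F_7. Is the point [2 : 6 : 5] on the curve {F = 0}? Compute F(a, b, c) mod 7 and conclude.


F(2,6,5) ≡ 2 (mod 7); P is NOT on the curve.

Evaluate F(2, 6, 5) term-by-term (mod 7).
  2*X**2 ↦ 2·4·1·1 = 8
  -X*Y ↦ -1·2·6·1 = -12
  -2*Y**2 ↦ -2·1·36·1 = -72
  2*Z**2 ↦ 2·1·1·25 = 50
Sum: F(2, 6, 5) = (8) + (-12) + (-72) + (50) = -26.
Reducing mod 7: -26 ≡ 2 (mod 7).
Since F(a, b, c) ≡ 2 ≠ 0 (mod 7), P does NOT lie on the curve.


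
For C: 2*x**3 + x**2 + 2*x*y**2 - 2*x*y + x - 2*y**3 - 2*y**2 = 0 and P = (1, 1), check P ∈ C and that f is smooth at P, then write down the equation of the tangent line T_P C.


Tangent line at P: 9*x - 8*y - 1 = 0.

Step 1: f(1, 1) = 0, so P lies on C.
Step 2: partial derivatives
  f_x(x, y) = 6*x**2 + 2*x + 2*y**2 - 2*y + 1, f_y(x, y) = 4*x*y - 2*x - 6*y**2 - 4*y.
  f_x(P) = 9, f_y(P) = -8 (gradient nonzero, so P is smooth).
Step 3: tangent line at P: 9·(x − 1) + -8·(y − 1) = 0.
Expanding: 9*x - 8*y - 1 = 0.


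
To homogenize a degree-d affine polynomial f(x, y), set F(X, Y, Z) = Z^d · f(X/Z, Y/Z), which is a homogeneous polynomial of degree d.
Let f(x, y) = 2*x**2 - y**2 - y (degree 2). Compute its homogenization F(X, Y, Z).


F(X, Y, Z) = 2*X**2 - Y**2 - Y*Z

deg(f) = 2.
Substitute x = X/Z, y = Y/Z into f, then multiply by Z^2.
  monomial 2·x^2·y^0 ↦ 2·X^2·Y^0·Z^0.
  monomial -1·x^0·y^2 ↦ -1·X^0·Y^2·Z^0.
  monomial -1·x^0·y^1 ↦ -1·X^0·Y^1·Z^1.
Collecting: F(X, Y, Z) = 2*X**2 - Y**2 - Y*Z.
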